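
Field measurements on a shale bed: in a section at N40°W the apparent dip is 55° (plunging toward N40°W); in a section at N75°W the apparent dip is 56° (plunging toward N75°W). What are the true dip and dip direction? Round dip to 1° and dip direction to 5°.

true dip 57°, dip direction 300°

Each apparent-dip line lies in the plane. As unit vectors (x east, y north, z up), v₁ plunges 55°→N40°W and v₂ plunges 56°→N75°W.
n = v₁ × v₂ = (-0.246, 0.137, 0.184) (taken with n_z > 0).
True dip = arccos(n_z / |n|) = arccos(0.5474) = 56.8°.
Dip direction = azimuth of (n_x, n_y) = atan2(-0.246, 0.137) = 299°.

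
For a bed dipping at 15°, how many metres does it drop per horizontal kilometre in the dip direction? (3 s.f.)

268 m

drop per km = 1000 × tan 15° = 1000 × 0.2679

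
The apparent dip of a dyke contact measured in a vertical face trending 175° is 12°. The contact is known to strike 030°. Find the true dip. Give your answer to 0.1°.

β = acute angle between strike 030° and section 175° = 35°.
tan δ = tan α / sin β = tan 12° / sin 35° = 0.2126 / 0.5736 = 0.3706
true dip = arctan 0.3706 = 20.33°

20.3°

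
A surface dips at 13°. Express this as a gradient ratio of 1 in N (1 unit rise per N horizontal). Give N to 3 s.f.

1 : N means tan θ = 1/N, so N = 1/tan 13° = 1/0.2309

1 in 4.33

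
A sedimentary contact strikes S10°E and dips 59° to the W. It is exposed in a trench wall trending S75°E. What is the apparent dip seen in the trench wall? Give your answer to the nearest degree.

The section lies 65° from the strike.
tan α = tan 59° × sin 65° = 1.6643 × 0.9063 = 1.5083
apparent dip = arctan 1.5083 = 56.46°

56°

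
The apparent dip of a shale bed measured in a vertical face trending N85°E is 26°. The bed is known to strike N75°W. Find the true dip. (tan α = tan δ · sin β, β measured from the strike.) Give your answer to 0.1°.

β = acute angle between strike N75°W and section N85°E = 20°.
tan(true dip) = tan 26° / sin 20° = 1.4260
true dip = arctan 1.4260 = 54.96°

55.0°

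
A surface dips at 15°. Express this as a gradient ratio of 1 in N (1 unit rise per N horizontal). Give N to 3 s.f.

1 : N means tan θ = 1/N, so N = 1/tan 15° = 1/0.2679

1 in 3.73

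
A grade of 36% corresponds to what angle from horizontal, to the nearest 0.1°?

tan θ = 36/100 = 0.3600
θ = arctan(0.3600) = 19.80°

19.8°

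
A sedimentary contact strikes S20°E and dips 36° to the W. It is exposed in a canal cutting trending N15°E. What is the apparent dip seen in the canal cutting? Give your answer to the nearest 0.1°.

The strike is S20°E and the section trends N15°E; the acute angle between them is β = 35°.
tan α = tan 36° × sin 35° = 0.7265 × 0.5736 = 0.4167
apparent dip = arctan 0.4167 = 22.62°

22.6°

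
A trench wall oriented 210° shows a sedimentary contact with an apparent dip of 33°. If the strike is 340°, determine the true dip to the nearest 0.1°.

40.3°

β = acute angle between strike 340° and section 210° = 50°.
tan(true dip) = tan 33° / sin 50° = 0.8477
δ = arctan(0.8477) = 40.29°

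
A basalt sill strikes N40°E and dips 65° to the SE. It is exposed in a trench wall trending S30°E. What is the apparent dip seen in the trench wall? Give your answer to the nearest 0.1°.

63.6°

Angle between strike (N40°E) and section (S30°E): β = 70°.
tan(apparent dip) = tan 65° · sin 70° = 2.0152
α = arctan(2.0152) = 63.61°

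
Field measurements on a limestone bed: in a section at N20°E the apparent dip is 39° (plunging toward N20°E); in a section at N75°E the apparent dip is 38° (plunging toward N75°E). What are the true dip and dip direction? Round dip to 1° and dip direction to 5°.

true dip 42°, dip direction 045°

Each apparent-dip line lies in the plane. As unit vectors (x east, y north, z up), v₁ plunges 39°→N20°E and v₂ plunges 38°→N75°E.
n = v₁ × v₂ = (0.321, 0.315, 0.502) (taken with n_z > 0).
Dip δ = arctan(|n_h|/n_z) = arctan(0.450/0.502) = 41.9°.
Dip direction = atan2(0.321, 0.315) = 46° (azimuth of n's horizontal projection).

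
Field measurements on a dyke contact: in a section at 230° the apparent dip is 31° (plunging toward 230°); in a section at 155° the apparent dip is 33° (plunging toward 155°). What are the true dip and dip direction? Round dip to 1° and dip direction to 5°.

true dip 38°, dip direction 190°

Represent each trace as a vector plunging at its apparent dip toward its trend (east-north-up frame): v₁ = (-0.657, -0.551, -0.515), v₂ = (0.354, -0.760, -0.545).
n = v₁ × v₂ = (-0.091, -0.540, 0.694) (taken with n_z > 0).
True dip = arccos(n_z / |n|) = arccos(0.7851) = 38.3°.
Dip direction = azimuth of (n_x, n_y) = atan2(-0.091, -0.540) = 190°.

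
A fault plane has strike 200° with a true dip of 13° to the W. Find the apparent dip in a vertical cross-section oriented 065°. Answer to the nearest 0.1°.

9.3°

The strike is 200° and the section trends 065°; the acute angle between them is β = 45°.
tan(apparent dip) = tan 13° · sin 45° = 0.1632
α = arctan(0.1632) = 9.27°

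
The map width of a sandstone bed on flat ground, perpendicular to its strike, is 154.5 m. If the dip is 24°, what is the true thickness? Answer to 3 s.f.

True thickness t = w · sin(dip) = 154.5 × sin 24°
t = 154.5 × 0.4067 = 62.841 m

62.8 m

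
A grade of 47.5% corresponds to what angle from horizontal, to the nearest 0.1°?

tan θ = 47.5/100 = 0.4750
θ = arctan(0.4750) = 25.41°

25.4°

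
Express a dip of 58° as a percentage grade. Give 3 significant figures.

160%

grade % = 100 × tan 58° = 100 × 1.6003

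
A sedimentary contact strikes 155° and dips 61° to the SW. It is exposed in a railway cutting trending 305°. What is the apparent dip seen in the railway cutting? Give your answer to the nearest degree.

Angle between strike (155°) and section (305°): β = 30°.
tan α = tan 61° × sin 30° = 1.8040 × 0.5000 = 0.9020
α = arctan(0.9020) = 42.05°

42°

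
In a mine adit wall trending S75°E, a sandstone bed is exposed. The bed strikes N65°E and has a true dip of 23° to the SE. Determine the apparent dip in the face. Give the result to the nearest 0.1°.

Angle between strike (N65°E) and section (S75°E): β = 40°.
tan α = tan 23° × sin 40° = 0.4245 × 0.6428 = 0.2728
α = arctan(0.2728) = 15.26°

15.3°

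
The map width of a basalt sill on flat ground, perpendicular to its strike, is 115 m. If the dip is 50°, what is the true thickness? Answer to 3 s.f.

True thickness t = w · sin(dip) = 115 × sin 50°
t = 115 × 0.7660 = 88.095 m

88.1 m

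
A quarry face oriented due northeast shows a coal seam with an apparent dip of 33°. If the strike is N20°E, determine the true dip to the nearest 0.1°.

56.9°

The section is 25° from the strike.
tan(true dip) = tan 33° / sin 25° = 1.5366
δ = arctan(1.5366) = 56.94°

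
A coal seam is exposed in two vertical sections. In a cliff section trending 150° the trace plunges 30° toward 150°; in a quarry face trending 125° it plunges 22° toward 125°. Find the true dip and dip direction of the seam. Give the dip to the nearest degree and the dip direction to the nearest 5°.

true dip 33°, dip direction 175°

The two traces are lines in the plane: v₁ = (sin 150°·cos 30°, cos 150°·cos 30°, −sin 30°), v₂ = (sin 125°·cos 22°, cos 125°·cos 22°, −sin 22°).
The plane normal is n = v₁ × v₂ ∝ (0.015, -0.218, 0.339).
tan δ = √(n_x²+n_y²)/n_z = 0.218/0.339, so δ = 32.7°.
Dip direction = atan2(0.015, -0.218) = 176° (azimuth of n's horizontal projection).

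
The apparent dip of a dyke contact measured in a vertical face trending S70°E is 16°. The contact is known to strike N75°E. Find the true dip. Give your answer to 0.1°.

26.6°

β = acute angle between strike N75°E and section S70°E = 35°.
tan δ = tan α / sin β = tan 16° / sin 35° = 0.2867 / 0.5736 = 0.4999
true dip = arctan 0.4999 = 26.56°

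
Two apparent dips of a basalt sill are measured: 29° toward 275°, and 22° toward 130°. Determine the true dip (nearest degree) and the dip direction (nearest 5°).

The two traces are lines in the plane: v₁ = (sin 275°·cos 29°, cos 275°·cos 29°, −sin 29°), v₂ = (sin 130°·cos 22°, cos 130°·cos 22°, −sin 22°).
n = v₁ × v₂ = (-0.317, -0.671, 0.465) (taken with n_z > 0).
Dip δ = arctan(|n_h|/n_z) = arctan(0.742/0.465) = 57.9°.
Dip direction = azimuth of (n_x, n_y) = atan2(-0.317, -0.671) = 205°.

true dip 58°, dip direction 205°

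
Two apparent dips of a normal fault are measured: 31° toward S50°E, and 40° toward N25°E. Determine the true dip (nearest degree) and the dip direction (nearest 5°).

true dip 50°, dip direction 070°

Represent each trace as a vector plunging at its apparent dip toward its trend (east-north-up frame): v₁ = (0.657, -0.551, -0.515), v₂ = (0.324, 0.694, -0.643).
The plane normal is n = v₁ × v₂ ∝ (0.712, 0.255, 0.634).
True dip = arccos(n_z / |n|) = arccos(0.6426) = 50.0°.
The horizontal component of n points toward azimuth atan2(n_x, n_y) = 70°, the dip direction.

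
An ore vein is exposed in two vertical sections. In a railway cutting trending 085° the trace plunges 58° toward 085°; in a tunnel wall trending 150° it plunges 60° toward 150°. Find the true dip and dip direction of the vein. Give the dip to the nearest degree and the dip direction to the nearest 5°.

Represent each trace as a vector plunging at its apparent dip toward its trend (east-north-up frame): v₁ = (0.528, 0.046, -0.848), v₂ = (0.250, -0.433, -0.866).
n = v₁ × v₂ = (0.407, -0.245, 0.240) (taken with n_z > 0).
True dip = arccos(n_z / |n|) = arccos(0.4509) = 63.2°.
The horizontal component of n points toward azimuth atan2(n_x, n_y) = 121°, the dip direction.

true dip 63°, dip direction 120°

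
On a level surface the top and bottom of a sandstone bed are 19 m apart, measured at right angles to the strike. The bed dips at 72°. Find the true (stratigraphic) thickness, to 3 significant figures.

True thickness t = w · sin(dip) = 19 × sin 72°
t = 19 × 0.9511 = 18.070 m

18.1 m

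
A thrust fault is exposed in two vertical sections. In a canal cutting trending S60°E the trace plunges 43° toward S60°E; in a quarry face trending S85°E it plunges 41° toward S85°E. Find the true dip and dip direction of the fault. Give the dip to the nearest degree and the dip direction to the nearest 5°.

The two traces are lines in the plane: v₁ = (sin 120°·cos 43°, cos 120°·cos 43°, −sin 43°), v₂ = (sin 95°·cos 41°, cos 95°·cos 41°, −sin 41°).
Cross product v₁ × v₂ gives the pole to the plane: n ∝ (0.195, -0.097, 0.233).
Dip δ = arctan(|n_h|/n_z) = arctan(0.218/0.233) = 43.1°.
The horizontal component of n points toward azimuth atan2(n_x, n_y) = 116°, the dip direction.

true dip 43°, dip direction 115°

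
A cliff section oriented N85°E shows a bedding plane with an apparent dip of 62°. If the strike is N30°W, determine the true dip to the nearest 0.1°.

The section is 65° from the strike.
tan δ = tan α / sin β = tan 62° / sin 65° = 1.8807 / 0.9063 = 2.0752
δ = arctan(2.0752) = 64.27°

64.3°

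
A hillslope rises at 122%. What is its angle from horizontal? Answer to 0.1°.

50.7°

tan θ = 122/100 = 1.2200
θ = arctan(1.2200) = 50.66°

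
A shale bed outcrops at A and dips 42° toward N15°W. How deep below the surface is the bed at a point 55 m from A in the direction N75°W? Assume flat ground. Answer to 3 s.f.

24.8 m

The hole lies 60° from the dip direction, so the down-dip offset is 55 × cos 60° = 27.50 m.
Depth = down-dip offset × tan(dip) = 27.50 × tan 42° = 27.50 × 0.9004
Depth = 24.76 m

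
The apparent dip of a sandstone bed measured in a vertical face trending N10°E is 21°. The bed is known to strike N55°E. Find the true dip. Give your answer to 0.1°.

β = acute angle between strike N55°E and section N10°E = 45°.
tan(true dip) = tan 21° / sin 45° = 0.5429
true dip = arctan 0.5429 = 28.50°

28.5°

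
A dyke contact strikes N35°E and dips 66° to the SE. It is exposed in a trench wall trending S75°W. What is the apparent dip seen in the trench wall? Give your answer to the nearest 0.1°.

The section lies 40° from the strike.
tan α = tan 66° × sin 40° = 2.2460 × 0.6428 = 1.4437
α = arctan(1.4437) = 55.29°

55.3°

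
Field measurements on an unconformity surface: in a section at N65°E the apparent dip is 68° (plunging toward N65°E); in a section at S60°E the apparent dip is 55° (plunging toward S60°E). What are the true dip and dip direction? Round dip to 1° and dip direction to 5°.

true dip 68°, dip direction 065°

The two traces are lines in the plane: v₁ = (sin 65°·cos 68°, cos 65°·cos 68°, −sin 68°), v₂ = (sin 120°·cos 55°, cos 120°·cos 55°, −sin 55°).
n = v₁ × v₂ = (0.396, 0.182, 0.176) (taken with n_z > 0).
True dip = arccos(n_z / |n|) = arccos(0.3746) = 68.0°.
Dip direction = azimuth of (n_x, n_y) = atan2(0.396, 0.182) = 65°.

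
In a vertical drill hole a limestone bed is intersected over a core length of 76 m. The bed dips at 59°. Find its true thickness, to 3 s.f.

True thickness t = h · cos(dip) = 76 × cos 59°
t = 76 × 0.5150 = 39.143 m

39.1 m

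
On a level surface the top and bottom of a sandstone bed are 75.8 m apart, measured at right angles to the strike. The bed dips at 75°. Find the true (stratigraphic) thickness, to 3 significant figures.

True thickness t = w · sin(dip) = 75.8 × sin 75°
t = 75.8 × 0.9659 = 73.217 m

73.2 m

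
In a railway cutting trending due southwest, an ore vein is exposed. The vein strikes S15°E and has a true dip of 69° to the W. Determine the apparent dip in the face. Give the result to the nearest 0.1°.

66.1°

The section lies 60° from the strike.
tan α = tan 69° × sin 60° = 2.6051 × 0.8660 = 2.2561
apparent dip = arctan 2.2561 = 66.09°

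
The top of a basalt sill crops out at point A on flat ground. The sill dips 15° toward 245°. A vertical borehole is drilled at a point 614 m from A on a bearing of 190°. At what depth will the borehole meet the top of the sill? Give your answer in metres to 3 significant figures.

94.4 m

The hole lies 55° from the dip direction, so the down-dip offset is 614 × cos 55° = 352.18 m.
Depth = down-dip offset × tan(dip) = 352.18 × tan 15° = 352.18 × 0.2679
Depth = 94.37 m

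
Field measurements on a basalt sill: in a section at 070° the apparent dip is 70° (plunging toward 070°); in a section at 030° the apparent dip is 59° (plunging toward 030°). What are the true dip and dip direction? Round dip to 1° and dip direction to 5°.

true dip 71°, dip direction 085°

The two traces are lines in the plane: v₁ = (sin 70°·cos 70°, cos 70°·cos 70°, −sin 70°), v₂ = (sin 30°·cos 59°, cos 30°·cos 59°, −sin 59°).
The plane normal is n = v₁ × v₂ ∝ (0.319, 0.033, 0.113).
tan δ = √(n_x²+n_y²)/n_z = 0.321/0.113, so δ = 70.5°.
Dip direction = atan2(0.319, 0.033) = 84° (azimuth of n's horizontal projection).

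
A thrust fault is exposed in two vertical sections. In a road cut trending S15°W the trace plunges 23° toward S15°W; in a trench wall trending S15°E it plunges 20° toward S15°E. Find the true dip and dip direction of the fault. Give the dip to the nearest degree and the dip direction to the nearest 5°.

true dip 23°, dip direction 195°

Each apparent-dip line lies in the plane. As unit vectors (x east, y north, z up), v₁ plunges 23°→S15°W and v₂ plunges 20°→S15°E.
The plane normal is n = v₁ × v₂ ∝ (-0.051, -0.177, 0.432).
True dip = arccos(n_z / |n|) = arccos(0.9205) = 23.0°.
Dip direction = azimuth of (n_x, n_y) = atan2(-0.051, -0.177) = 196°.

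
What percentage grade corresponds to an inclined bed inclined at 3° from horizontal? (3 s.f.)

grade % = 100 × tan 3° = 100 × 0.0524

5.24%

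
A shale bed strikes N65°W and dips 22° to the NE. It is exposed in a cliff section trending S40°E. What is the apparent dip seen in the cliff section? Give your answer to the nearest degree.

10°

Angle between strike (N65°W) and section (S40°E): β = 25°.
tan(apparent dip) = tan 22° · sin 25° = 0.1707
apparent dip = arctan 0.1707 = 9.69°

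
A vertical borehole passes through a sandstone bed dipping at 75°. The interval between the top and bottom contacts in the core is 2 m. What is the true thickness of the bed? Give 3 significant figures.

0.518 m

True thickness t = h · cos(dip) = 2 × cos 75°
t = 2 × 0.2588 = 0.518 m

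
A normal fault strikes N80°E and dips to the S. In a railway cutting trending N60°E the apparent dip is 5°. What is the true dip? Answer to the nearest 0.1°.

The section is 20° from the strike.
tan δ = tan α / sin β = tan 5° / sin 20° = 0.0875 / 0.3420 = 0.2558
true dip = arctan 0.2558 = 14.35°

14.3°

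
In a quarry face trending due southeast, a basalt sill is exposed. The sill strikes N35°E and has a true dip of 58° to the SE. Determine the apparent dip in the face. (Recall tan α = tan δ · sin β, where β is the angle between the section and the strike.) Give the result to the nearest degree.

The strike is N35°E and the section trends due southeast; the acute angle between them is β = 80°.
tan α = tan 58° × sin 80° = 1.6003 × 0.9848 = 1.5760
α = arctan(1.5760) = 57.60°

58°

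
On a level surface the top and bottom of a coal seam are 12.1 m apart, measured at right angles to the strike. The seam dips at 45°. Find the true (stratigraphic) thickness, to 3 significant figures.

8.56 m

True thickness t = w · sin(dip) = 12.1 × sin 45°
t = 12.1 × 0.7071 = 8.556 m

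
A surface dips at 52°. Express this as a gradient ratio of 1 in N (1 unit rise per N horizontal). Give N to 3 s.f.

1 : N means tan θ = 1/N, so N = 1/tan 52° = 1/1.2799

1 in 0.781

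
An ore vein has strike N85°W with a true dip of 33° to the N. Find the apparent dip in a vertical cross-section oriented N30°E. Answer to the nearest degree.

30°

The section lies 65° from the strike.
tan(apparent dip) = tan 33° · sin 65° = 0.5886
apparent dip = arctan 0.5886 = 30.48°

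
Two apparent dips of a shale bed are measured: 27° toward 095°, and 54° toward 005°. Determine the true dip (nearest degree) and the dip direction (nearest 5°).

The two traces are lines in the plane: v₁ = (sin 95°·cos 27°, cos 95°·cos 27°, −sin 27°), v₂ = (sin 5°·cos 54°, cos 5°·cos 54°, −sin 54°).
The plane normal is n = v₁ × v₂ ∝ (0.329, 0.695, 0.524).
tan δ = √(n_x²+n_y²)/n_z = 0.769/0.524, so δ = 55.7°.
Dip direction = atan2(0.329, 0.695) = 25° (azimuth of n's horizontal projection).

true dip 56°, dip direction 025°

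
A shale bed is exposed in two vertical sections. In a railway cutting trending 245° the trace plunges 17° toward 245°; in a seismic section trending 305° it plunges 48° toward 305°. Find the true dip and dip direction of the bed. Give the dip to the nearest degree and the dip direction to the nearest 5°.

true dip 49°, dip direction 320°

The two traces are lines in the plane: v₁ = (sin 245°·cos 17°, cos 245°·cos 17°, −sin 17°), v₂ = (sin 305°·cos 48°, cos 305°·cos 48°, −sin 48°).
Cross product v₁ × v₂ gives the pole to the plane: n ∝ (-0.413, 0.484, 0.554).
tan δ = √(n_x²+n_y²)/n_z = 0.636/0.554, so δ = 48.9°.
Dip direction = azimuth of (n_x, n_y) = atan2(-0.413, 0.484) = 320°.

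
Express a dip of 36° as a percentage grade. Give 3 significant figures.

grade % = 100 × tan 36° = 100 × 0.7265

72.7%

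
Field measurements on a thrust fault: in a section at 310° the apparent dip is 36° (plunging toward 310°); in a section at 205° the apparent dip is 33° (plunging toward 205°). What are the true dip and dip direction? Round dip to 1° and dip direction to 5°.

true dip 49°, dip direction 260°

Represent each trace as a vector plunging at its apparent dip toward its trend (east-north-up frame): v₁ = (-0.620, 0.520, -0.588), v₂ = (-0.354, -0.760, -0.545).
n = v₁ × v₂ = (-0.730, -0.129, 0.655) (taken with n_z > 0).
Dip δ = arctan(|n_h|/n_z) = arctan(0.741/0.655) = 48.5°.
Dip direction = atan2(-0.730, -0.129) = 260° (azimuth of n's horizontal projection).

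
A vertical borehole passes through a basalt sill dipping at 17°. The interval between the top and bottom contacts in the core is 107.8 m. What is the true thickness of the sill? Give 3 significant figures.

103 m

True thickness t = h · cos(dip) = 107.8 × cos 17°
t = 107.8 × 0.9563 = 103.090 m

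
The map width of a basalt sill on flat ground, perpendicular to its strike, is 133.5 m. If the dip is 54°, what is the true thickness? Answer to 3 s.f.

True thickness t = w · sin(dip) = 133.5 × sin 54°
t = 133.5 × 0.8090 = 108.004 m

108 m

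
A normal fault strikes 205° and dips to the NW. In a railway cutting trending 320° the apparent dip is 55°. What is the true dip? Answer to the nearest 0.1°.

The section is 65° from the strike.
tan δ = tan α / sin β = tan 55° / sin 65° = 1.4281 / 0.9063 = 1.5758
δ = arctan(1.5758) = 57.60°

57.6°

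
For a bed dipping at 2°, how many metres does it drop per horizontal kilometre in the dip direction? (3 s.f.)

34.9 m

drop per km = 1000 × tan 2° = 1000 × 0.0349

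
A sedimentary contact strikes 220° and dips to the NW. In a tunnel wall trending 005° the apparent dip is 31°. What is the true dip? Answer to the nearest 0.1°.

46.3°

The section is 35° from the strike.
tan δ = tan α / sin β = tan 31° / sin 35° = 0.6009 / 0.5736 = 1.0476
δ = arctan(1.0476) = 46.33°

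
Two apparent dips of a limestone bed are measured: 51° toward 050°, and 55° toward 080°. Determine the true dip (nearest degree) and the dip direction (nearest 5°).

The two traces are lines in the plane: v₁ = (sin 50°·cos 51°, cos 50°·cos 51°, −sin 51°), v₂ = (sin 80°·cos 55°, cos 80°·cos 55°, −sin 55°).
The plane normal is n = v₁ × v₂ ∝ (0.254, 0.044, 0.180).
tan δ = √(n_x²+n_y²)/n_z = 0.258/0.180, so δ = 55.0°.
Dip direction = azimuth of (n_x, n_y) = atan2(0.254, 0.044) = 80°.

true dip 55°, dip direction 080°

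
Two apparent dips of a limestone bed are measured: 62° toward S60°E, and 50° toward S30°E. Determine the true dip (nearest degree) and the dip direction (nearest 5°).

true dip 64°, dip direction 095°

Represent each trace as a vector plunging at its apparent dip toward its trend (east-north-up frame): v₁ = (0.407, -0.235, -0.883), v₂ = (0.321, -0.557, -0.766).
Cross product v₁ × v₂ gives the pole to the plane: n ∝ (0.312, -0.028, 0.151).
True dip = arccos(n_z / |n|) = arccos(0.4343) = 64.3°.
The horizontal component of n points toward azimuth atan2(n_x, n_y) = 95°, the dip direction.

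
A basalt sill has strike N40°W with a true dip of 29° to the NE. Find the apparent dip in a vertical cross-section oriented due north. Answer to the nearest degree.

20°

The section lies 40° from the strike.
tan(apparent dip) = tan 29° · sin 40° = 0.3563
apparent dip = arctan 0.3563 = 19.61°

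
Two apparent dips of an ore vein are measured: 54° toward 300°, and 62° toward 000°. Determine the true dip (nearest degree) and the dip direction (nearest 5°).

true dip 63°, dip direction 345°

The two traces are lines in the plane: v₁ = (sin 300°·cos 54°, cos 300°·cos 54°, −sin 54°), v₂ = (sin 0°·cos 62°, cos 0°·cos 62°, −sin 62°).
The plane normal is n = v₁ × v₂ ∝ (-0.120, 0.449, 0.239).
True dip = arccos(n_z / |n|) = arccos(0.4569) = 62.8°.
Dip direction = azimuth of (n_x, n_y) = atan2(-0.120, 0.449) = 345°.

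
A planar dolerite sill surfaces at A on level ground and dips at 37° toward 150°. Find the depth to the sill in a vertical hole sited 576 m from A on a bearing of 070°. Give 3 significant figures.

75.4 m

The hole lies 80° from the dip direction, so the down-dip offset is 576 × cos 80° = 100.02 m.
Depth = down-dip offset × tan(dip) = 100.02 × tan 37° = 100.02 × 0.7536
Depth = 75.37 m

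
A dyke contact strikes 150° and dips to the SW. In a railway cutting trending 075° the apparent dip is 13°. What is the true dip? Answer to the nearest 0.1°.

The section is 75° from the strike.
tan δ = tan α / sin β = tan 13° / sin 75° = 0.2309 / 0.9659 = 0.2390
δ = arctan(0.2390) = 13.44°

13.4°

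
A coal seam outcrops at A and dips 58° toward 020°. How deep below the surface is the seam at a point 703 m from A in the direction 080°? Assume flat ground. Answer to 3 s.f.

The hole lies 60° from the dip direction, so the down-dip offset is 703 × cos 60° = 351.50 m.
Depth = down-dip offset × tan(dip) = 351.50 × tan 58° = 351.50 × 1.6003
Depth = 562.52 m

563 m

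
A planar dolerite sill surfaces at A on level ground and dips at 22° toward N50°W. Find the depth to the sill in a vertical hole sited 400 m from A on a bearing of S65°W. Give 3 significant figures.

68.3 m

The hole lies 65° from the dip direction, so the down-dip offset is 400 × cos 65° = 169.05 m.
Depth = down-dip offset × tan(dip) = 169.05 × tan 22° = 169.05 × 0.4040
Depth = 68.30 m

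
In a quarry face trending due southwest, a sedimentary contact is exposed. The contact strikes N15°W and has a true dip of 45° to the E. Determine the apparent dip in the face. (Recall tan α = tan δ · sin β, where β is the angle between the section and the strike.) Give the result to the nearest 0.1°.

40.9°

Angle between strike (N15°W) and section (due southwest): β = 60°.
tan α = tan 45° × sin 60° = 1.0000 × 0.8660 = 0.8660
α = arctan(0.8660) = 40.89°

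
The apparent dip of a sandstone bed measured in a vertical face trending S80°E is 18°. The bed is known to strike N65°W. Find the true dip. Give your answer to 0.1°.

51.5°

β = acute angle between strike N65°W and section S80°E = 15°.
tan(true dip) = tan 18° / sin 15° = 1.2554
true dip = arctan 1.2554 = 51.46°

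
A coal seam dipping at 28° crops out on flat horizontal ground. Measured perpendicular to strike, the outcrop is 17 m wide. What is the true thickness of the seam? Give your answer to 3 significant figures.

True thickness t = w · sin(dip) = 17 × sin 28°
t = 17 × 0.4695 = 7.981 m

7.98 m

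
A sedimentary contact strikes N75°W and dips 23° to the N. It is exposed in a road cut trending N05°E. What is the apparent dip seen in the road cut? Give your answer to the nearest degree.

The section lies 80° from the strike.
tan α = tan 23° × sin 80° = 0.4245 × 0.9848 = 0.4180
α = arctan(0.4180) = 22.69°

23°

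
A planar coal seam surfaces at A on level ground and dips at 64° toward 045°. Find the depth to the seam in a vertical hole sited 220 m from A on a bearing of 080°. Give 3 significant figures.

369 m

The hole lies 35° from the dip direction, so the down-dip offset is 220 × cos 35° = 180.21 m.
Depth = down-dip offset × tan(dip) = 180.21 × tan 64° = 180.21 × 2.0503
Depth = 369.49 m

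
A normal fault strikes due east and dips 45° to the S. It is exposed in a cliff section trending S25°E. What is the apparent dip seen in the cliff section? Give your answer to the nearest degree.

The section lies 65° from the strike.
tan α = tan 45° × sin 65° = 1.0000 × 0.9063 = 0.9063
α = arctan(0.9063) = 42.19°

42°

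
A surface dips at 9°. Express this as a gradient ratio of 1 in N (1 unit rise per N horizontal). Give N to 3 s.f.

1 : N means tan θ = 1/N, so N = 1/tan 9° = 1/0.1584

1 in 6.31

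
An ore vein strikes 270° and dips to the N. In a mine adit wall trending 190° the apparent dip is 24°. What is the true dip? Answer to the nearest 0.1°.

The section is 80° from the strike.
tan δ = tan α / sin β = tan 24° / sin 80° = 0.4452 / 0.9848 = 0.4521
true dip = arctan 0.4521 = 24.33°

24.3°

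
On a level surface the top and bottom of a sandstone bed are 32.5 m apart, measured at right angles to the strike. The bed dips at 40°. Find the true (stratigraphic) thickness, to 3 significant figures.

20.9 m

True thickness t = w · sin(dip) = 32.5 × sin 40°
t = 32.5 × 0.6428 = 20.891 m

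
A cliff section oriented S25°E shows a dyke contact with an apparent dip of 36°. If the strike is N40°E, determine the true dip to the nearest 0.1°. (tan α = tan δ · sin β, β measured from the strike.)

β = acute angle between strike N40°E and section S25°E = 65°.
tan(true dip) = tan 36° / sin 65° = 0.8017
δ = arctan(0.8017) = 38.72°

38.7°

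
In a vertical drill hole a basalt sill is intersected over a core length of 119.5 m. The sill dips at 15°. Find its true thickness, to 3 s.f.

True thickness t = h · cos(dip) = 119.5 × cos 15°
t = 119.5 × 0.9659 = 115.428 m

115 m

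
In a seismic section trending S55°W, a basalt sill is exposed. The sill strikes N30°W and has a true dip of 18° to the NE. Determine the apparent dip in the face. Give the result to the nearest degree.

The section lies 85° from the strike.
tan(apparent dip) = tan 18° · sin 85° = 0.3237
apparent dip = arctan 0.3237 = 17.94°

18°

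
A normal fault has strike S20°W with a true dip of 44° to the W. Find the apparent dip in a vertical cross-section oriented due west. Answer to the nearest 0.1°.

42.2°

The section lies 70° from the strike.
tan(apparent dip) = tan 44° · sin 70° = 0.9075
α = arctan(0.9075) = 42.22°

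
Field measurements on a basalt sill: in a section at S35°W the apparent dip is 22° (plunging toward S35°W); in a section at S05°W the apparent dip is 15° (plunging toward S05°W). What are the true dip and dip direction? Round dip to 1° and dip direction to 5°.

true dip 24°, dip direction 235°

Represent each trace as a vector plunging at its apparent dip toward its trend (east-north-up frame): v₁ = (-0.532, -0.760, -0.375), v₂ = (-0.084, -0.962, -0.259).
The plane normal is n = v₁ × v₂ ∝ (-0.164, -0.106, 0.448).
Dip δ = arctan(|n_h|/n_z) = arctan(0.195/0.448) = 23.6°.
Dip direction = atan2(-0.164, -0.106) = 237° (azimuth of n's horizontal projection).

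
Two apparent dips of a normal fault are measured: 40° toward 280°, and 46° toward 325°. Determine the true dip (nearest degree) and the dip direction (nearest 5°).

The two traces are lines in the plane: v₁ = (sin 280°·cos 40°, cos 280°·cos 40°, −sin 40°), v₂ = (sin 325°·cos 46°, cos 325°·cos 46°, −sin 46°).
n = v₁ × v₂ = (-0.270, 0.287, 0.376) (taken with n_z > 0).
tan δ = √(n_x²+n_y²)/n_z = 0.394/0.376, so δ = 46.3°.
The horizontal component of n points toward azimuth atan2(n_x, n_y) = 317°, the dip direction.

true dip 46°, dip direction 315°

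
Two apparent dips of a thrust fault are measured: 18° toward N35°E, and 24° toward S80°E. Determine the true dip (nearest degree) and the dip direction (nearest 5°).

true dip 25°, dip direction 080°

Each apparent-dip line lies in the plane. As unit vectors (x east, y north, z up), v₁ plunges 18°→N35°E and v₂ plunges 24°→S80°E.
The plane normal is n = v₁ × v₂ ∝ (0.366, 0.056, 0.787).
Dip δ = arctan(|n_h|/n_z) = arctan(0.370/0.787) = 25.2°.
Dip direction = atan2(0.366, 0.056) = 81° (azimuth of n's horizontal projection).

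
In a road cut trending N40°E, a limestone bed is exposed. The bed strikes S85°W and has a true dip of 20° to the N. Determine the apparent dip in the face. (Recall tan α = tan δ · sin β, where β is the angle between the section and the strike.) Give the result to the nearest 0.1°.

14.4°

The strike is S85°W and the section trends N40°E; the acute angle between them is β = 45°.
tan(apparent dip) = tan 20° · sin 45° = 0.2574
apparent dip = arctan 0.2574 = 14.43°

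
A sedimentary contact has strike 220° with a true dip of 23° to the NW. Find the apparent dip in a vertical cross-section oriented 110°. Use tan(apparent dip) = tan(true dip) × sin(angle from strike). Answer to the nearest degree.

Angle between strike (220°) and section (110°): β = 70°.
tan(apparent dip) = tan 23° · sin 70° = 0.3989
apparent dip = arctan 0.3989 = 21.75°

22°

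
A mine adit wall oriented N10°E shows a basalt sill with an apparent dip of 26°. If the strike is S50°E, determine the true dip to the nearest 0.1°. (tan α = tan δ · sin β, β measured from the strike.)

β = acute angle between strike S50°E and section N10°E = 60°.
tan(true dip) = tan 26° / sin 60° = 0.5632
true dip = arctan 0.5632 = 29.39°

29.4°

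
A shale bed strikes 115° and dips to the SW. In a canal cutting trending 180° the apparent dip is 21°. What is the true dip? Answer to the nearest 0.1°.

23.0°

β = acute angle between strike 115° and section 180° = 65°.
tan δ = tan α / sin β = tan 21° / sin 65° = 0.3839 / 0.9063 = 0.4235
true dip = arctan 0.4235 = 22.95°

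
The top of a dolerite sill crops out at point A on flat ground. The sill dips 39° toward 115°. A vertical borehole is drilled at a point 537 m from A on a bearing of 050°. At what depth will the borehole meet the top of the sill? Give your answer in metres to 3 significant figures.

The hole lies 65° from the dip direction, so the down-dip offset is 537 × cos 65° = 226.95 m.
Depth = down-dip offset × tan(dip) = 226.95 × tan 39° = 226.95 × 0.8098
Depth = 183.78 m

184 m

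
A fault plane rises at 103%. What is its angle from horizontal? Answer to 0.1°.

45.8°

tan θ = 103/100 = 1.0300
θ = arctan(1.0300) = 45.85°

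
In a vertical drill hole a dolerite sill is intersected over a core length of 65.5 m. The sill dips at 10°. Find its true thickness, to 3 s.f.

True thickness t = h · cos(dip) = 65.5 × cos 10°
t = 65.5 × 0.9848 = 64.505 m

64.5 m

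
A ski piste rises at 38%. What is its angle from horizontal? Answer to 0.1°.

tan θ = 38/100 = 0.3800
θ = arctan(0.3800) = 20.81°

20.8°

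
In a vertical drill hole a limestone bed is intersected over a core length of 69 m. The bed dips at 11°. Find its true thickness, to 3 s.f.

67.7 m

True thickness t = h · cos(dip) = 69 × cos 11°
t = 69 × 0.9816 = 67.732 m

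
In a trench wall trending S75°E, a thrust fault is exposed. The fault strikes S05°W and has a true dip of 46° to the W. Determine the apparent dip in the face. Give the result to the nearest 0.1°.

45.6°

The strike is S05°W and the section trends S75°E; the acute angle between them is β = 80°.
tan(apparent dip) = tan 46° · sin 80° = 1.0198
α = arctan(1.0198) = 45.56°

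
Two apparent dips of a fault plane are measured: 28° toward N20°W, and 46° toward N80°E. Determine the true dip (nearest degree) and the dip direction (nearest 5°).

true dip 52°, dip direction 045°

Represent each trace as a vector plunging at its apparent dip toward its trend (east-north-up frame): v₁ = (-0.302, 0.830, -0.469), v₂ = (0.684, 0.121, -0.719).
Cross product v₁ × v₂ gives the pole to the plane: n ∝ (0.540, 0.538, 0.604).
True dip = arccos(n_z / |n|) = arccos(0.6209) = 51.6°.
Dip direction = azimuth of (n_x, n_y) = atan2(0.540, 0.538) = 45°.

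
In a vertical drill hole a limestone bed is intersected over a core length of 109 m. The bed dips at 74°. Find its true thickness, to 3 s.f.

30.0 m

True thickness t = h · cos(dip) = 109 × cos 74°
t = 109 × 0.2756 = 30.044 m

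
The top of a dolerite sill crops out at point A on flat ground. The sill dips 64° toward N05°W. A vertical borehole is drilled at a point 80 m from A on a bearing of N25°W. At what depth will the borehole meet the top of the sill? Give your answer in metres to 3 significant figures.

154 m

The hole lies 20° from the dip direction, so the down-dip offset is 80 × cos 20° = 75.18 m.
Depth = down-dip offset × tan(dip) = 75.18 × tan 64° = 75.18 × 2.0503
Depth = 154.13 m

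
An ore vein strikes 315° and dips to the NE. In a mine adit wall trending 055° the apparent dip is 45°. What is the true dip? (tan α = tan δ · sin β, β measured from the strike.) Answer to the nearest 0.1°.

The section is 80° from the strike.
tan(true dip) = tan 45° / sin 80° = 1.0154
δ = arctan(1.0154) = 45.44°

45.4°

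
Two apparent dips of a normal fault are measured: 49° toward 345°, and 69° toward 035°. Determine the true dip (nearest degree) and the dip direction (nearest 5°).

Represent each trace as a vector plunging at its apparent dip toward its trend (east-north-up frame): v₁ = (-0.170, 0.634, -0.755), v₂ = (0.206, 0.294, -0.934).
The plane normal is n = v₁ × v₂ ∝ (0.370, 0.314, 0.180).
tan δ = √(n_x²+n_y²)/n_z = 0.485/0.180, so δ = 69.6°.
The horizontal component of n points toward azimuth atan2(n_x, n_y) = 50°, the dip direction.

true dip 70°, dip direction 050°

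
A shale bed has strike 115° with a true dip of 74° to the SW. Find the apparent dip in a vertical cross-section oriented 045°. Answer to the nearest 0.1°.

The strike is 115° and the section trends 045°; the acute angle between them is β = 70°.
tan(apparent dip) = tan 74° · sin 70° = 3.2771
apparent dip = arctan 3.2771 = 73.03°

73.0°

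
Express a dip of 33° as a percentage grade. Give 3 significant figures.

grade % = 100 × tan 33° = 100 × 0.6494

64.9%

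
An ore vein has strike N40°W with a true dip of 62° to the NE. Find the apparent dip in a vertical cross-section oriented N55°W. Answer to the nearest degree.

The section lies 15° from the strike.
tan α = tan 62° × sin 15° = 1.8807 × 0.2588 = 0.4868
apparent dip = arctan 0.4868 = 25.96°

26°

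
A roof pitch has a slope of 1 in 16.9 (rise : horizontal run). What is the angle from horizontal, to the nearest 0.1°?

3.4°

tan θ = 1/16.9 = 0.0592
θ = arctan(0.0592) = 3.39°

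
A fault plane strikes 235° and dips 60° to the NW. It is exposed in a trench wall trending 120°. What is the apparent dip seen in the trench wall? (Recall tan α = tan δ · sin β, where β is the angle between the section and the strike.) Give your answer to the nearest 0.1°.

Angle between strike (235°) and section (120°): β = 65°.
tan(apparent dip) = tan 60° · sin 65° = 1.5698
α = arctan(1.5698) = 57.50°

57.5°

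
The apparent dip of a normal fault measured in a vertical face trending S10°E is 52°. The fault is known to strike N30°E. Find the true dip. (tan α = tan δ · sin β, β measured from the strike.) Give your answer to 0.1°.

63.3°

The section is 40° from the strike.
tan δ = tan α / sin β = tan 52° / sin 40° = 1.2799 / 0.6428 = 1.9912
δ = arctan(1.9912) = 63.33°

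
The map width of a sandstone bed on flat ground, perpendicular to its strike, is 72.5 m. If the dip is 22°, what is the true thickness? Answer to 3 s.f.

True thickness t = w · sin(dip) = 72.5 × sin 22°
t = 72.5 × 0.3746 = 27.159 m

27.2 m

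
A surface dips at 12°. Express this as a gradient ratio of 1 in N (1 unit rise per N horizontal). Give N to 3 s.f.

1 in 4.70

1 : N means tan θ = 1/N, so N = 1/tan 12° = 1/0.2126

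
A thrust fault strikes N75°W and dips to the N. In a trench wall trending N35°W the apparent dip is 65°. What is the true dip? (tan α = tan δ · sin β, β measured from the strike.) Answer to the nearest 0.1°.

The section is 40° from the strike.
tan(true dip) = tan 65° / sin 40° = 3.3363
δ = arctan(3.3363) = 73.31°

73.3°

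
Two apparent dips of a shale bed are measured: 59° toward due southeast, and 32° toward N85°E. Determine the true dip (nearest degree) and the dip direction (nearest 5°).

true dip 60°, dip direction 155°

Represent each trace as a vector plunging at its apparent dip toward its trend (east-north-up frame): v₁ = (0.364, -0.364, -0.857), v₂ = (0.845, 0.074, -0.530).
Cross product v₁ × v₂ gives the pole to the plane: n ∝ (0.256, -0.531, 0.335).
Dip δ = arctan(|n_h|/n_z) = arctan(0.590/0.335) = 60.4°.
Dip direction = azimuth of (n_x, n_y) = atan2(0.256, -0.531) = 154°.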